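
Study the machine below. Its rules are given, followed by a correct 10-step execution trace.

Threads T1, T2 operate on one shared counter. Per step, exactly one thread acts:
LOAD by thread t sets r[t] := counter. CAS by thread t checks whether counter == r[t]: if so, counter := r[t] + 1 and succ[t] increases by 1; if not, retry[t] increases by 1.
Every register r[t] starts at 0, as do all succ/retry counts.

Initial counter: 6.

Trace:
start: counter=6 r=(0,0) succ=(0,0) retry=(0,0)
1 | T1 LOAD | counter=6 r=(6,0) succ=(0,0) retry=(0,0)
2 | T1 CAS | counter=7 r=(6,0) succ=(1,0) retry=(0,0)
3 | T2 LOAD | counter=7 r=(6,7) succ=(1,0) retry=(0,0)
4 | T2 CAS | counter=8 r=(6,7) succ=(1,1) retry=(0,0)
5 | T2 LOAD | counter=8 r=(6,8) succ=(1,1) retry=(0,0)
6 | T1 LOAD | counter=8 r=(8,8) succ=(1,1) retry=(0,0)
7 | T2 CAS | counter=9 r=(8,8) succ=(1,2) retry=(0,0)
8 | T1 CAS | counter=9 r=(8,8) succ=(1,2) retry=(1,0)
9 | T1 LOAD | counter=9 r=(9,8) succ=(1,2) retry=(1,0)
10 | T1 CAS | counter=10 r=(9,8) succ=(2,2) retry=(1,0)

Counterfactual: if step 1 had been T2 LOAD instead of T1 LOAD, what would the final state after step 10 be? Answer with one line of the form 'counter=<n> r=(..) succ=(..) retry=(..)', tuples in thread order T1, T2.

(re-executing from step 1 with the substitution; state before step 1: counter=6 r=(0,0) succ=(0,0) retry=(0,0))
1 | T2 LOAD | counter=6 r=(0,6) succ=(0,0) retry=(0,0)
2 | T1 CAS | counter=6 r=(0,6) succ=(0,0) retry=(1,0)
3 | T2 LOAD | counter=6 r=(0,6) succ=(0,0) retry=(1,0)
4 | T2 CAS | counter=7 r=(0,6) succ=(0,1) retry=(1,0)
5 | T2 LOAD | counter=7 r=(0,7) succ=(0,1) retry=(1,0)
6 | T1 LOAD | counter=7 r=(7,7) succ=(0,1) retry=(1,0)
7 | T2 CAS | counter=8 r=(7,7) succ=(0,2) retry=(1,0)
8 | T1 CAS | counter=8 r=(7,7) succ=(0,2) retry=(2,0)
9 | T1 LOAD | counter=8 r=(8,7) succ=(0,2) retry=(2,0)
10 | T1 CAS | counter=9 r=(8,7) succ=(1,2) retry=(2,0)

counter=9 r=(8,7) succ=(1,2) retry=(2,0)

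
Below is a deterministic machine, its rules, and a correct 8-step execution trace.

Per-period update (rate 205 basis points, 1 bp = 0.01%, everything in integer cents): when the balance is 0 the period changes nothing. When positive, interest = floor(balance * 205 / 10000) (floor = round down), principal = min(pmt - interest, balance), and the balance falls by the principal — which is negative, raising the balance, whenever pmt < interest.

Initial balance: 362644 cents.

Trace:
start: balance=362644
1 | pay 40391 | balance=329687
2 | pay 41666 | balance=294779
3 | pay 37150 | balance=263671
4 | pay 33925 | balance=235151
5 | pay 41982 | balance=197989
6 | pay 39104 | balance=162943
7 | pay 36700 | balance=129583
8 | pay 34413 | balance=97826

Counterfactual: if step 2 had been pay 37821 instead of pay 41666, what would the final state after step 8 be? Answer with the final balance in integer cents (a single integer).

102168

(re-executing from step 2 with the substitution; state before step 2: balance=329687)
2 | pay 37821 | balance=298624
3 | pay 37150 | balance=267595
4 | pay 33925 | balance=239155
5 | pay 41982 | balance=202075
6 | pay 39104 | balance=167113
7 | pay 36700 | balance=133838
8 | pay 34413 | balance=102168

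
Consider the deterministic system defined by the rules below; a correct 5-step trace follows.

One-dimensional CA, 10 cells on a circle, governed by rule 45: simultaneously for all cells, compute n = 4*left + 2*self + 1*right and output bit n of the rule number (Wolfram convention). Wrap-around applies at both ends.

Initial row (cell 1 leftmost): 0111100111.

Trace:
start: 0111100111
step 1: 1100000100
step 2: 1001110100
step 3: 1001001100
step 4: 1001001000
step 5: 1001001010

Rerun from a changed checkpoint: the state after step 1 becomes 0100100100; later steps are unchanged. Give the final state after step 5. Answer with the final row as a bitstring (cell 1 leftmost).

1110100101

state after step 1 := 0100100100
step 2: 0100100101
step 3: 1100100111
step 4: 0000100100
step 5: 1110100101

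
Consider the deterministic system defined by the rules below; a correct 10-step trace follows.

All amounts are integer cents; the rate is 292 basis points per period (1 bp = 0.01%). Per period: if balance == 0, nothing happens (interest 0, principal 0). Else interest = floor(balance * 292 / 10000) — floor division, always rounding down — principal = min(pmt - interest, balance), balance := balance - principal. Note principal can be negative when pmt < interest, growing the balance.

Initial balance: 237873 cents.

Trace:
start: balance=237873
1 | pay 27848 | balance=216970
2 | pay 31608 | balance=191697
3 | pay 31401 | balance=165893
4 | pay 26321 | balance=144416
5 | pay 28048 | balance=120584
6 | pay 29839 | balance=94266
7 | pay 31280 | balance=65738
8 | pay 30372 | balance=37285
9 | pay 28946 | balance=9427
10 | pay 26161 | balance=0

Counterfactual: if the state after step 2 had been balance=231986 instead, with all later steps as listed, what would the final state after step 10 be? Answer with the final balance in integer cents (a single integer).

34261

state after step 2 := balance=231986
3 | pay 31401 | balance=207358
4 | pay 26321 | balance=187091
5 | pay 28048 | balance=164506
6 | pay 29839 | balance=139470
7 | pay 31280 | balance=112262
8 | pay 30372 | balance=85168
9 | pay 28946 | balance=58708
10 | pay 26161 | balance=34261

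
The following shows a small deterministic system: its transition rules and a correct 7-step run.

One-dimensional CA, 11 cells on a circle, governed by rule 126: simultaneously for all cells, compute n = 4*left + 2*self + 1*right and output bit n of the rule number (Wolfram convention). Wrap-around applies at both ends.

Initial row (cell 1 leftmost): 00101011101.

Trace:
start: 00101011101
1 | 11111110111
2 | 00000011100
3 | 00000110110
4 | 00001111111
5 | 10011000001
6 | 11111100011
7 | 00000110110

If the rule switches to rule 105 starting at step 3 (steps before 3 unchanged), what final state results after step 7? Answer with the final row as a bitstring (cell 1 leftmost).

(re-executing steps 3..7 under rule 105; state before step 3: 00000011100)
3 | 11111010101
4 | 00001101011
5 | 01101110111
6 | 11111011101
7 | 00001110111

00001110111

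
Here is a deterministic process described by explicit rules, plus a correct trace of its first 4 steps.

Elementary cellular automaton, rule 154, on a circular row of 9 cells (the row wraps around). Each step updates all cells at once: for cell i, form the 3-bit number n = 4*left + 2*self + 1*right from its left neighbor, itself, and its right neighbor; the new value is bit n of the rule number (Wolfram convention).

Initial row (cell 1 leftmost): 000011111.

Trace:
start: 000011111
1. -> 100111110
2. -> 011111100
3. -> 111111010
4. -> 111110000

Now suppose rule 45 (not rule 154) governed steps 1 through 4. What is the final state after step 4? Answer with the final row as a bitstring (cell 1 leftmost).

100011000

(re-executing steps 1..4 under rule 45; state before step 1: 000011111)
1. -> 011010000
2. -> 010110111
3. -> 111101100
4. -> 100011000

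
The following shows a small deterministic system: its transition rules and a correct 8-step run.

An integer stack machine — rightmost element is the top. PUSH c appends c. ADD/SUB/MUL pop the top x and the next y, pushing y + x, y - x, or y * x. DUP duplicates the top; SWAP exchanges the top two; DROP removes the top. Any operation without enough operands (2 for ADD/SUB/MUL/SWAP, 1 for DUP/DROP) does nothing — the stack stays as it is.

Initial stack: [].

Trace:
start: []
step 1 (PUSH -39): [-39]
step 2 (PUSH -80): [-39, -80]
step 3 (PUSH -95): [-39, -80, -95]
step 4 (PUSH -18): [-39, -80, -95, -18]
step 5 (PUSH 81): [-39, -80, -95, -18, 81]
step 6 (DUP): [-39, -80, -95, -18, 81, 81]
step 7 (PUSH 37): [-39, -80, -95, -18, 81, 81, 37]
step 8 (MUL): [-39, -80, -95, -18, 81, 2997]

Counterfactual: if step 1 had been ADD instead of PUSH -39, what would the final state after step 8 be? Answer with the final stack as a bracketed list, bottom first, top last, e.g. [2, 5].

[-80, -95, -18, 81, 2997]

(re-executing from step 1 with the substitution; state before step 1: [])
step 1 (ADD): []
step 2 (PUSH -80): [-80]
step 3 (PUSH -95): [-80, -95]
step 4 (PUSH -18): [-80, -95, -18]
step 5 (PUSH 81): [-80, -95, -18, 81]
step 6 (DUP): [-80, -95, -18, 81, 81]
step 7 (PUSH 37): [-80, -95, -18, 81, 81, 37]
step 8 (MUL): [-80, -95, -18, 81, 2997]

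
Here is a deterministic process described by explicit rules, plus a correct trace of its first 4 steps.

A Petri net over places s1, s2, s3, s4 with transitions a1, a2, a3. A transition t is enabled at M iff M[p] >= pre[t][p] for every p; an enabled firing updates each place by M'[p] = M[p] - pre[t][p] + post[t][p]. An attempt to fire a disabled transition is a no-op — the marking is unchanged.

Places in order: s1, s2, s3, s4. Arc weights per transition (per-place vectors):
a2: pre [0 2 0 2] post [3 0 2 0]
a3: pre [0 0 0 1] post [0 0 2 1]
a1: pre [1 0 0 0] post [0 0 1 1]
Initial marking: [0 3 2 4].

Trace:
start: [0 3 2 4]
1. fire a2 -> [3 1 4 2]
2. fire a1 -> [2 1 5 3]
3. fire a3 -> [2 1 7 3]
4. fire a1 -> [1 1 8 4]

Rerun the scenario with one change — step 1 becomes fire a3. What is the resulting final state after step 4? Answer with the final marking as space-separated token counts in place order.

(re-executing from step 1 with the substitution; state before step 1: [0 3 2 4])
1. fire a3 -> [0 3 4 4]
2. fire a1 -> [0 3 4 4]
3. fire a3 -> [0 3 6 4]
4. fire a1 -> [0 3 6 4]

0 3 6 4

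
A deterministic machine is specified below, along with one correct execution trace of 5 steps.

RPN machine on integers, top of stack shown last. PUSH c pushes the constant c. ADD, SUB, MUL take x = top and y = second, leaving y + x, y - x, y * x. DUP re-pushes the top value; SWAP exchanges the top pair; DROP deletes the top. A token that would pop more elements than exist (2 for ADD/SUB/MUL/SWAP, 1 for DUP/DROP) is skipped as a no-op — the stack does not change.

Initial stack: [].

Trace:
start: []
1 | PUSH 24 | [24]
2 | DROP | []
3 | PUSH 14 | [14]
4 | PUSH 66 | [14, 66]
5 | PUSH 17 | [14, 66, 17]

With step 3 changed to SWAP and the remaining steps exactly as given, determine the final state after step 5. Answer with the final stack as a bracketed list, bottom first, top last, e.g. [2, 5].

[66, 17]

(re-executing from step 3 with the substitution; state before step 3: [])
3 | SWAP | []
4 | PUSH 66 | [66]
5 | PUSH 17 | [66, 17]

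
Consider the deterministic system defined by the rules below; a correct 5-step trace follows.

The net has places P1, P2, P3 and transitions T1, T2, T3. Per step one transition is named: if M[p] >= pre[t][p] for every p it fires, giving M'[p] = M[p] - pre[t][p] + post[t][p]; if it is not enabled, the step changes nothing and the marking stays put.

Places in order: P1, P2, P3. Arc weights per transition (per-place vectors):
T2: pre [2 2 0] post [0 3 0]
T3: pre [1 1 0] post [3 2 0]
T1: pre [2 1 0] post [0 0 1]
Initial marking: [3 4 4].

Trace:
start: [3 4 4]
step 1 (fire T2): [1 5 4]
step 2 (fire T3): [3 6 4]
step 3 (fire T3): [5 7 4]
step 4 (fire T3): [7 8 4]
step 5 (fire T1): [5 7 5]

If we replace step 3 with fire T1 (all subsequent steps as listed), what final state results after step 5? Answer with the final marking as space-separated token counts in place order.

(re-executing from step 3 with the substitution; state before step 3: [3 6 4])
step 3 (fire T1): [1 5 5]
step 4 (fire T3): [3 6 5]
step 5 (fire T1): [1 5 6]

1 5 6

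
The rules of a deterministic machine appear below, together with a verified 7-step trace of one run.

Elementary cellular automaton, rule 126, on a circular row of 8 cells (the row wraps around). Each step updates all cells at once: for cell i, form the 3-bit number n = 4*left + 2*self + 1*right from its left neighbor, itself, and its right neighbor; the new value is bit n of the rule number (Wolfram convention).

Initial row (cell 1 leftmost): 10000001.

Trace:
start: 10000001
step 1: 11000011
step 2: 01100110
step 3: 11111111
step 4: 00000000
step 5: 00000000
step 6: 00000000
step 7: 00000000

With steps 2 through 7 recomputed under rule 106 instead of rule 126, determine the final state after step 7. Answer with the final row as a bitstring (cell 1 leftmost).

(re-executing steps 2..7 under rule 106; state before step 2: 11000011)
step 2: 01000110
step 3: 10001110
step 4: 00011011
step 5: 00111111
step 6: 01100001
step 7: 11100010

11100010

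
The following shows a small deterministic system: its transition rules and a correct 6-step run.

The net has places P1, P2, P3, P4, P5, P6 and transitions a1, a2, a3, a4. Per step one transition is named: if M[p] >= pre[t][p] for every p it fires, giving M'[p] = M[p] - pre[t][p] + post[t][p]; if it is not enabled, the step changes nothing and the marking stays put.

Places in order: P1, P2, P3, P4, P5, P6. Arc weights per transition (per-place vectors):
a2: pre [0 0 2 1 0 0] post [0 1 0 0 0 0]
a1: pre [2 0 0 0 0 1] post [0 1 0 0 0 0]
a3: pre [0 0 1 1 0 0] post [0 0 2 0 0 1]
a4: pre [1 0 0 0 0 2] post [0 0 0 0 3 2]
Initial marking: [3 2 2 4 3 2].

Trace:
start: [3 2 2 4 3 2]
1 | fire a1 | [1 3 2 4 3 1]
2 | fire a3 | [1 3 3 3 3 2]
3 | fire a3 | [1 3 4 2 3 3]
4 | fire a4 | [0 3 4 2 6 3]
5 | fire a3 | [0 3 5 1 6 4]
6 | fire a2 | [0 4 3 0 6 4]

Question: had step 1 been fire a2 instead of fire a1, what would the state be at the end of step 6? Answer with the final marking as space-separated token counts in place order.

2 3 0 3 6 2

(re-executing from step 1 with the substitution; state before step 1: [3 2 2 4 3 2])
1 | fire a2 | [3 3 0 3 3 2]
2 | fire a3 | [3 3 0 3 3 2]
3 | fire a3 | [3 3 0 3 3 2]
4 | fire a4 | [2 3 0 3 6 2]
5 | fire a3 | [2 3 0 3 6 2]
6 | fire a2 | [2 3 0 3 6 2]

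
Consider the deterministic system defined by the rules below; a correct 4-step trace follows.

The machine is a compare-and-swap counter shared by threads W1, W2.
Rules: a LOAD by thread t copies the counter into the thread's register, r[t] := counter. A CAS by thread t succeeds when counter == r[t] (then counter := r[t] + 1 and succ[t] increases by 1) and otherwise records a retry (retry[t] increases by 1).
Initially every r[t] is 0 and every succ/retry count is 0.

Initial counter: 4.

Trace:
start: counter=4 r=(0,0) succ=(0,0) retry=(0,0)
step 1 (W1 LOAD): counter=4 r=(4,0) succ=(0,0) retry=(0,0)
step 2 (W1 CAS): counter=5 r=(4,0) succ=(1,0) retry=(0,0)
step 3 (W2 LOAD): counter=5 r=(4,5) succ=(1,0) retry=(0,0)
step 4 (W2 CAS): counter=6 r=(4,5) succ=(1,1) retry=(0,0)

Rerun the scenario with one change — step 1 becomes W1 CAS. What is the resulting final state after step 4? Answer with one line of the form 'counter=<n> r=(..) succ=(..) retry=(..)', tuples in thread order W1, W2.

counter=5 r=(0,4) succ=(0,1) retry=(2,0)

(re-executing from step 1 with the substitution; state before step 1: counter=4 r=(0,0) succ=(0,0) retry=(0,0))
step 1 (W1 CAS): counter=4 r=(0,0) succ=(0,0) retry=(1,0)
step 2 (W1 CAS): counter=4 r=(0,0) succ=(0,0) retry=(2,0)
step 3 (W2 LOAD): counter=4 r=(0,4) succ=(0,0) retry=(2,0)
step 4 (W2 CAS): counter=5 r=(0,4) succ=(0,1) retry=(2,0)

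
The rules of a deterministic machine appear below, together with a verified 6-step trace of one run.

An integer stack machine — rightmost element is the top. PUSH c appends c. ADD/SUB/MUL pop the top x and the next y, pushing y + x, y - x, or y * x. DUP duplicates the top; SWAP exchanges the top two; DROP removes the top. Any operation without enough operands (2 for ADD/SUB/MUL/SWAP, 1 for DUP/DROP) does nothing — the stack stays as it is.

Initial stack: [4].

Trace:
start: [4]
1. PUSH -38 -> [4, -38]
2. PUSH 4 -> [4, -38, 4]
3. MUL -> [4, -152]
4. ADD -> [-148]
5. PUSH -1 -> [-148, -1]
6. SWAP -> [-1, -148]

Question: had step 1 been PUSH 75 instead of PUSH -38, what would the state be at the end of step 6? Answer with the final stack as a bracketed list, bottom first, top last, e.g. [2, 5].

(re-executing from step 1 with the substitution; state before step 1: [4])
1. PUSH 75 -> [4, 75]
2. PUSH 4 -> [4, 75, 4]
3. MUL -> [4, 300]
4. ADD -> [304]
5. PUSH -1 -> [304, -1]
6. SWAP -> [-1, 304]

[-1, 304]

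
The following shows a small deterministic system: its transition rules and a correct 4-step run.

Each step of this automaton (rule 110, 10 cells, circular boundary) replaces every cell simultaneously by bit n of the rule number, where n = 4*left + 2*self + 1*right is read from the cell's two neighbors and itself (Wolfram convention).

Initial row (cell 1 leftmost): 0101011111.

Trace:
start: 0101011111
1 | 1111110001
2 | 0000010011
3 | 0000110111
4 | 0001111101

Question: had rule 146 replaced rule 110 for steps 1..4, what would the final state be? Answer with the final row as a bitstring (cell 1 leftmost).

0101010001

(re-executing steps 1..4 under rule 146; state before step 1: 0101011111)
1 | 0000001110
2 | 0000010101
3 | 1000100000
4 | 0101010001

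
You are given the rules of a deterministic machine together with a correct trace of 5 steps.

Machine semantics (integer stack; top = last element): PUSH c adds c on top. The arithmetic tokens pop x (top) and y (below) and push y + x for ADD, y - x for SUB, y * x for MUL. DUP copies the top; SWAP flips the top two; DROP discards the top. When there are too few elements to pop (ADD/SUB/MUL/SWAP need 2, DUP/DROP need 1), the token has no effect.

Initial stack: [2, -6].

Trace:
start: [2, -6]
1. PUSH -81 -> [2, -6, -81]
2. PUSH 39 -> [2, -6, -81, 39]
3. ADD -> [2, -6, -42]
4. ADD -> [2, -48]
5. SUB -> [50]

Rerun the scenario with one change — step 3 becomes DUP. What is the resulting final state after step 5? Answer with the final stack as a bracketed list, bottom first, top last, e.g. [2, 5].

[2, -6, -159]

(re-executing from step 3 with the substitution; state before step 3: [2, -6, -81, 39])
3. DUP -> [2, -6, -81, 39, 39]
4. ADD -> [2, -6, -81, 78]
5. SUB -> [2, -6, -159]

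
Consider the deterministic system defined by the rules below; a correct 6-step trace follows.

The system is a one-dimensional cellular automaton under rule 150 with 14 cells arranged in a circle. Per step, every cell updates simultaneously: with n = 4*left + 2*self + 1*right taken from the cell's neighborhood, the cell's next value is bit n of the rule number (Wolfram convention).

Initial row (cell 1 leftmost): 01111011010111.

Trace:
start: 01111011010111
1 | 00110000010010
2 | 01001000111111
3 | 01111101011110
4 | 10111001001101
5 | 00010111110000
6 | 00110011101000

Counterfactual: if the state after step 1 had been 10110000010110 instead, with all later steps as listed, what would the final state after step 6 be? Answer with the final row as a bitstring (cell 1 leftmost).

00001100011011

state after step 1 := 10110000010110
2 | 10001000110000
3 | 11011101001001
4 | 10001001111110
5 | 11011110111100
6 | 00001100011011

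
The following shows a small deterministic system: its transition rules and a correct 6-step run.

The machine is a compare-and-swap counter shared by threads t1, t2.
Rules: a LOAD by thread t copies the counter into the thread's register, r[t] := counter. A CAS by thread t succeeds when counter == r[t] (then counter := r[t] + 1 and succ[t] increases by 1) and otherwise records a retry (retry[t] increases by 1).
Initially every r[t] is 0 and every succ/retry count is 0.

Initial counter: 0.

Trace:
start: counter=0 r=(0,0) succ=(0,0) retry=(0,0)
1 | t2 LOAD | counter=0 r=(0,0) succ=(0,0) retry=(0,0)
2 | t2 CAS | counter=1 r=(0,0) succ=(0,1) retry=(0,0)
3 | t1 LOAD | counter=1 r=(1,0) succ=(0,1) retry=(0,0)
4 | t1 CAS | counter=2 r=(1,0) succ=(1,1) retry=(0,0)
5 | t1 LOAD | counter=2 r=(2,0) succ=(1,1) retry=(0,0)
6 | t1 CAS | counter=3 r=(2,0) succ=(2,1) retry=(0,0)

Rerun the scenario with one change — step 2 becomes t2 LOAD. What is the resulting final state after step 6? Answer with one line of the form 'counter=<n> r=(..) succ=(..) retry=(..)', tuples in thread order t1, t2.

(re-executing from step 2 with the substitution; state before step 2: counter=0 r=(0,0) succ=(0,0) retry=(0,0))
2 | t2 LOAD | counter=0 r=(0,0) succ=(0,0) retry=(0,0)
3 | t1 LOAD | counter=0 r=(0,0) succ=(0,0) retry=(0,0)
4 | t1 CAS | counter=1 r=(0,0) succ=(1,0) retry=(0,0)
5 | t1 LOAD | counter=1 r=(1,0) succ=(1,0) retry=(0,0)
6 | t1 CAS | counter=2 r=(1,0) succ=(2,0) retry=(0,0)

counter=2 r=(1,0) succ=(2,0) retry=(0,0)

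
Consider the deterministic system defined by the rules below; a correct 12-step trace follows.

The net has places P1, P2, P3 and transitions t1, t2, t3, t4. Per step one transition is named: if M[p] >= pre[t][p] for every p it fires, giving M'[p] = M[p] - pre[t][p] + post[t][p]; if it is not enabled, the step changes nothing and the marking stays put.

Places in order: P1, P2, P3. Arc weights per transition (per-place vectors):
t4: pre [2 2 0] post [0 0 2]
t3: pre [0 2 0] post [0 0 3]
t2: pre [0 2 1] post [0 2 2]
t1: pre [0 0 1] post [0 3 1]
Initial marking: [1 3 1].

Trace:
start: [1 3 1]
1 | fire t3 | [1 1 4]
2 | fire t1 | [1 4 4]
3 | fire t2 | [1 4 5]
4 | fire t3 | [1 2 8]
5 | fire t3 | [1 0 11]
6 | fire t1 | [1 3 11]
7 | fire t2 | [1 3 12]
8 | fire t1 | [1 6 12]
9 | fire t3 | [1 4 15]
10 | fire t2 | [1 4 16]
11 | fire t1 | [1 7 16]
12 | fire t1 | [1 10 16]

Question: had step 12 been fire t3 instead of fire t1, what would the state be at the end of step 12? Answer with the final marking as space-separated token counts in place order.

(re-executing from step 12 with the substitution; state before step 12: [1 7 16])
12 | fire t3 | [1 5 19]

1 5 19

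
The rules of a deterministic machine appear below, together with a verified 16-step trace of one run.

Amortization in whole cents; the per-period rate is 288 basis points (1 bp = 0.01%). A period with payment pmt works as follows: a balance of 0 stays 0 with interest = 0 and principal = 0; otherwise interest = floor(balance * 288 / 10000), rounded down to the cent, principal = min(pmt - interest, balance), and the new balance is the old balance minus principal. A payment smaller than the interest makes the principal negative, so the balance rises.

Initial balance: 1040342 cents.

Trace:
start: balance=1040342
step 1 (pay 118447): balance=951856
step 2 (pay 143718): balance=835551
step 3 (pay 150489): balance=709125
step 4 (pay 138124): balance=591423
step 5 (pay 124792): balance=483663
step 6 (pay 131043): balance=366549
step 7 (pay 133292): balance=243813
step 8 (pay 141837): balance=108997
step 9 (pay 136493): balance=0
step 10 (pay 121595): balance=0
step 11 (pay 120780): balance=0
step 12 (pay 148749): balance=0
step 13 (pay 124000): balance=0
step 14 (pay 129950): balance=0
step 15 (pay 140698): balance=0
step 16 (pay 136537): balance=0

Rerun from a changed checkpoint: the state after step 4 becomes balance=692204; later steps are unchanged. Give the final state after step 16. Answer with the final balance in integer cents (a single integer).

0

state after step 4 := balance=692204
step 5 (pay 124792): balance=587347
step 6 (pay 131043): balance=473219
step 7 (pay 133292): balance=353555
step 8 (pay 141837): balance=221900
step 9 (pay 136493): balance=91797
step 10 (pay 121595): balance=0
step 11 (pay 120780): balance=0
step 12 (pay 148749): balance=0
step 13 (pay 124000): balance=0
step 14 (pay 129950): balance=0
step 15 (pay 140698): balance=0
step 16 (pay 136537): balance=0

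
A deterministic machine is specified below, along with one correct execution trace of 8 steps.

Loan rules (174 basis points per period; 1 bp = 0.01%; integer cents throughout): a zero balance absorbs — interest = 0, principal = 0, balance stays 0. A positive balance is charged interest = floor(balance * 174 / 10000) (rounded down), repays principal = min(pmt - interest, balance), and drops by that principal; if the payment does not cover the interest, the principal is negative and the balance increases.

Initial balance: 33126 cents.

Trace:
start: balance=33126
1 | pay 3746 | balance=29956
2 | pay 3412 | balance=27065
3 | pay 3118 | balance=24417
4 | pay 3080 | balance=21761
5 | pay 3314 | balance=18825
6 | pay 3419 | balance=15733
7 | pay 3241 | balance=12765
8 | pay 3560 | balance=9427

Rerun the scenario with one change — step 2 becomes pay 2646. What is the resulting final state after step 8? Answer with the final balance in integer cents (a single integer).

10278

(re-executing from step 2 with the substitution; state before step 2: balance=29956)
2 | pay 2646 | balance=27831
3 | pay 3118 | balance=25197
4 | pay 3080 | balance=22555
5 | pay 3314 | balance=19633
6 | pay 3419 | balance=16555
7 | pay 3241 | balance=13602
8 | pay 3560 | balance=10278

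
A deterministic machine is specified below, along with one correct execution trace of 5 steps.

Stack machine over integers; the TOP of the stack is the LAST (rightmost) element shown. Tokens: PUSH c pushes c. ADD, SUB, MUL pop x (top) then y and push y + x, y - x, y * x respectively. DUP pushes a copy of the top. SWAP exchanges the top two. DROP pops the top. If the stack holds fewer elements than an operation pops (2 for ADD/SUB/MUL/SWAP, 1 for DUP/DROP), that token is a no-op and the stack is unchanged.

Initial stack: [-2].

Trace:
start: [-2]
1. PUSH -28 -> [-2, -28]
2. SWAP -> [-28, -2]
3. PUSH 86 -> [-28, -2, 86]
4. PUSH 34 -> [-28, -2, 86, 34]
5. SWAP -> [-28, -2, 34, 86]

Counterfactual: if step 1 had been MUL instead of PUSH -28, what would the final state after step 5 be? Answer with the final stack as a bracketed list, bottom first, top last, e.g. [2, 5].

(re-executing from step 1 with the substitution; state before step 1: [-2])
1. MUL -> [-2]
2. SWAP -> [-2]
3. PUSH 86 -> [-2, 86]
4. PUSH 34 -> [-2, 86, 34]
5. SWAP -> [-2, 34, 86]

[-2, 34, 86]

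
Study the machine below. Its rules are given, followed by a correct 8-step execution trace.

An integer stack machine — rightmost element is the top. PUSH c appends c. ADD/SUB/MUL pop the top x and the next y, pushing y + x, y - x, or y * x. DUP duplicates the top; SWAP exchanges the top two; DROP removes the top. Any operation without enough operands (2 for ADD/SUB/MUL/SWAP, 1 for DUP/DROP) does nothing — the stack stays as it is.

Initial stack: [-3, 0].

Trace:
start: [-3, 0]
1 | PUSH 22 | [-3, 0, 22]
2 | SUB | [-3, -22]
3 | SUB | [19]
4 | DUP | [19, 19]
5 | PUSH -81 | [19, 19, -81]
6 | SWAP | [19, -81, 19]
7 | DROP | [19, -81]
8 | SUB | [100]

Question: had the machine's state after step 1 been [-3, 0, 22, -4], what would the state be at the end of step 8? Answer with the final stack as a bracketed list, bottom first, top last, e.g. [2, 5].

[-3, 55]

state after step 1 := [-3, 0, 22, -4]
2 | SUB | [-3, 0, 26]
3 | SUB | [-3, -26]
4 | DUP | [-3, -26, -26]
5 | PUSH -81 | [-3, -26, -26, -81]
6 | SWAP | [-3, -26, -81, -26]
7 | DROP | [-3, -26, -81]
8 | SUB | [-3, 55]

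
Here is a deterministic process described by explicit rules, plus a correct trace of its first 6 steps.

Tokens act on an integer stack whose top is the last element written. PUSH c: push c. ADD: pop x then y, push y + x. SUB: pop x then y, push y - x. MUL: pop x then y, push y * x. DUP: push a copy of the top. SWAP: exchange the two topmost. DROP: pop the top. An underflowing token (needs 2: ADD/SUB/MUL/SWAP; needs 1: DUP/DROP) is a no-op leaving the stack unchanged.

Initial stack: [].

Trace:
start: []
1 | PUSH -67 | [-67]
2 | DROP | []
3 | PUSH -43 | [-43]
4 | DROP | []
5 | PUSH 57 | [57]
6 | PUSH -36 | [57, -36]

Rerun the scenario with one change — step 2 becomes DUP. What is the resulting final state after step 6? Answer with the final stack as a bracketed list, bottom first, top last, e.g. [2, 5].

(re-executing from step 2 with the substitution; state before step 2: [-67])
2 | DUP | [-67, -67]
3 | PUSH -43 | [-67, -67, -43]
4 | DROP | [-67, -67]
5 | PUSH 57 | [-67, -67, 57]
6 | PUSH -36 | [-67, -67, 57, -36]

[-67, -67, 57, -36]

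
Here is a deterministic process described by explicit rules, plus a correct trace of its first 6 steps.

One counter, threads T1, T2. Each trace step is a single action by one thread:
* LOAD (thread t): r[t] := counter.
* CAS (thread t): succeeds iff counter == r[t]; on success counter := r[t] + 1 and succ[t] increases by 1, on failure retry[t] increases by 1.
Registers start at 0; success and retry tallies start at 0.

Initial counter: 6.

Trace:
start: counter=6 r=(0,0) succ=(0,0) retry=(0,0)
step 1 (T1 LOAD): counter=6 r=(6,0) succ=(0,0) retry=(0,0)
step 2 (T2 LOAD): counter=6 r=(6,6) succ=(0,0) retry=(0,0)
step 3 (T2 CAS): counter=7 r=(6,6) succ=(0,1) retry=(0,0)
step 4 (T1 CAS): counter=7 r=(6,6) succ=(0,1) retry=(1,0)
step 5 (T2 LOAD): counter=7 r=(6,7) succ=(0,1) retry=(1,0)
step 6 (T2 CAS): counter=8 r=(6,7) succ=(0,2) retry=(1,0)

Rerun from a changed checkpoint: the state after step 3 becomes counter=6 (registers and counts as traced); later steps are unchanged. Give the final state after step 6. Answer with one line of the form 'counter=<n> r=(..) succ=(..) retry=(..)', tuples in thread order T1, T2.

counter=8 r=(6,7) succ=(1,2) retry=(0,0)

state after step 3 := counter=6 r=(6,6) succ=(0,1) retry=(0,0)
step 4 (T1 CAS): counter=7 r=(6,6) succ=(1,1) retry=(0,0)
step 5 (T2 LOAD): counter=7 r=(6,7) succ=(1,1) retry=(0,0)
step 6 (T2 CAS): counter=8 r=(6,7) succ=(1,2) retry=(0,0)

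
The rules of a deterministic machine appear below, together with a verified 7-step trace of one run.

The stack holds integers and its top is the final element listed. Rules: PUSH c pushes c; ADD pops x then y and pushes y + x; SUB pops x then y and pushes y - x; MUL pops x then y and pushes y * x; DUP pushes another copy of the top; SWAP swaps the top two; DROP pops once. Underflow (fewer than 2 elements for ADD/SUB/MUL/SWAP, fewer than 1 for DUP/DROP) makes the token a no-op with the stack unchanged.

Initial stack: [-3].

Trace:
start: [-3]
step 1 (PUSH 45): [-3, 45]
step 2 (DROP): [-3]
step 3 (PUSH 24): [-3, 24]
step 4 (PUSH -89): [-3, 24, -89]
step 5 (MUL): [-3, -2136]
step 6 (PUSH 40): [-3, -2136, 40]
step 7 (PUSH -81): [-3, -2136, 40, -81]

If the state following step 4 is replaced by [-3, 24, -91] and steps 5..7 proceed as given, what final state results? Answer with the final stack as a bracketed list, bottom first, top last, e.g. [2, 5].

[-3, -2184, 40, -81]

state after step 4 := [-3, 24, -91]
step 5 (MUL): [-3, -2184]
step 6 (PUSH 40): [-3, -2184, 40]
step 7 (PUSH -81): [-3, -2184, 40, -81]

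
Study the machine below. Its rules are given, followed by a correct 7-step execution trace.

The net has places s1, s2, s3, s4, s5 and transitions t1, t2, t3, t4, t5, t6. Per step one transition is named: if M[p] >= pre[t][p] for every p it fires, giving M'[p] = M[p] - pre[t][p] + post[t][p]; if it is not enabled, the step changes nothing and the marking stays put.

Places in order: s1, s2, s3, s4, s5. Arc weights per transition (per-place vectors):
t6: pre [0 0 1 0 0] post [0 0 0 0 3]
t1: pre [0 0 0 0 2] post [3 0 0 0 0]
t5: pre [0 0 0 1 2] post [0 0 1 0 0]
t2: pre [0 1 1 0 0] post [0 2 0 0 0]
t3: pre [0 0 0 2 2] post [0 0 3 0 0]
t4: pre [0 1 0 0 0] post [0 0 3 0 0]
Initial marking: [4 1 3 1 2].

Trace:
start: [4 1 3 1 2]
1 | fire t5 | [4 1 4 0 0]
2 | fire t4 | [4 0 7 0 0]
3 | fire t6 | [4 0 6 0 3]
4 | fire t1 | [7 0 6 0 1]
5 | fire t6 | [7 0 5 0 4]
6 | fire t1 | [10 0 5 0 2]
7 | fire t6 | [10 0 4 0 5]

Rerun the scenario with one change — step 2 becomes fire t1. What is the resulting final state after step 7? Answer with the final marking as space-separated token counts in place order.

10 1 1 0 5

(re-executing from step 2 with the substitution; state before step 2: [4 1 4 0 0])
2 | fire t1 | [4 1 4 0 0]
3 | fire t6 | [4 1 3 0 3]
4 | fire t1 | [7 1 3 0 1]
5 | fire t6 | [7 1 2 0 4]
6 | fire t1 | [10 1 2 0 2]
7 | fire t6 | [10 1 1 0 5]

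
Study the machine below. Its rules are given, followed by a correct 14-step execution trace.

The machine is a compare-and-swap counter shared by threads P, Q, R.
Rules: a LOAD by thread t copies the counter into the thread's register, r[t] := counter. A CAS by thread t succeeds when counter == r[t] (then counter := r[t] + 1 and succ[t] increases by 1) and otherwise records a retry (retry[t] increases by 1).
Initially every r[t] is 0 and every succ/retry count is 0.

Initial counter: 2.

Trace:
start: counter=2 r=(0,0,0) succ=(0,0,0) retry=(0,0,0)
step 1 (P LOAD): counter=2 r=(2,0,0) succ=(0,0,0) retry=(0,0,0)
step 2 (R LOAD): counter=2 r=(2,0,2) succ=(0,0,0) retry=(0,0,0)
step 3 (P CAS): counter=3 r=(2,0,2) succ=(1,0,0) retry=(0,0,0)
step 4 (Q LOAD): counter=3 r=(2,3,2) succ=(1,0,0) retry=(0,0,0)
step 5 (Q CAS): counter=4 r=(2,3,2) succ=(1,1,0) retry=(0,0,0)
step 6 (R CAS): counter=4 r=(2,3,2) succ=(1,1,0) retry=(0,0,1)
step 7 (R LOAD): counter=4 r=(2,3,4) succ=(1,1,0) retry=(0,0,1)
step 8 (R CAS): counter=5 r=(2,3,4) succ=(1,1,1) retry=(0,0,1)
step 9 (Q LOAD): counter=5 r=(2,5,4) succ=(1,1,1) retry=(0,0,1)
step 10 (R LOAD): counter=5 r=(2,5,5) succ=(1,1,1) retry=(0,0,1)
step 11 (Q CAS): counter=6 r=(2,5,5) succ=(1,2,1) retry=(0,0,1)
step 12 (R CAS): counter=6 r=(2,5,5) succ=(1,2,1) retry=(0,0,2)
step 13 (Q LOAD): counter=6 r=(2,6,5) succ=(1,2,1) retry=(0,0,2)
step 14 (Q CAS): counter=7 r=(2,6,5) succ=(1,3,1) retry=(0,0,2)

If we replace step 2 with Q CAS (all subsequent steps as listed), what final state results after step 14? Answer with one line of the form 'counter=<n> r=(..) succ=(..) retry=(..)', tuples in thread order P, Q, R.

(re-executing from step 2 with the substitution; state before step 2: counter=2 r=(2,0,0) succ=(0,0,0) retry=(0,0,0))
step 2 (Q CAS): counter=2 r=(2,0,0) succ=(0,0,0) retry=(0,1,0)
step 3 (P CAS): counter=3 r=(2,0,0) succ=(1,0,0) retry=(0,1,0)
step 4 (Q LOAD): counter=3 r=(2,3,0) succ=(1,0,0) retry=(0,1,0)
step 5 (Q CAS): counter=4 r=(2,3,0) succ=(1,1,0) retry=(0,1,0)
step 6 (R CAS): counter=4 r=(2,3,0) succ=(1,1,0) retry=(0,1,1)
step 7 (R LOAD): counter=4 r=(2,3,4) succ=(1,1,0) retry=(0,1,1)
step 8 (R CAS): counter=5 r=(2,3,4) succ=(1,1,1) retry=(0,1,1)
step 9 (Q LOAD): counter=5 r=(2,5,4) succ=(1,1,1) retry=(0,1,1)
step 10 (R LOAD): counter=5 r=(2,5,5) succ=(1,1,1) retry=(0,1,1)
step 11 (Q CAS): counter=6 r=(2,5,5) succ=(1,2,1) retry=(0,1,1)
step 12 (R CAS): counter=6 r=(2,5,5) succ=(1,2,1) retry=(0,1,2)
step 13 (Q LOAD): counter=6 r=(2,6,5) succ=(1,2,1) retry=(0,1,2)
step 14 (Q CAS): counter=7 r=(2,6,5) succ=(1,3,1) retry=(0,1,2)

counter=7 r=(2,6,5) succ=(1,3,1) retry=(0,1,2)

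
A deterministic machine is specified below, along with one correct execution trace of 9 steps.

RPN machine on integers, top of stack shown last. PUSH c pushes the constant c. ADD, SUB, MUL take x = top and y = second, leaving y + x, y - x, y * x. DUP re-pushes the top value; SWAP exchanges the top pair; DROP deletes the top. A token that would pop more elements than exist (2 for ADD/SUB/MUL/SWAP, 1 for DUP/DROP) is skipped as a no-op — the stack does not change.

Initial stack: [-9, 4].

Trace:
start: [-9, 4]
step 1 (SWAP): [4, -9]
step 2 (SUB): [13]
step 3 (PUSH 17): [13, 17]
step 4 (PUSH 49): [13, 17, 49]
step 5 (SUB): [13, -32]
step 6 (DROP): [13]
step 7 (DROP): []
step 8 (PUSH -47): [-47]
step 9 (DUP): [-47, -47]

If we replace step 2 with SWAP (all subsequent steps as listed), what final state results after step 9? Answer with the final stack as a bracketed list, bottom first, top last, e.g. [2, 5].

[-9, -47, -47]

(re-executing from step 2 with the substitution; state before step 2: [4, -9])
step 2 (SWAP): [-9, 4]
step 3 (PUSH 17): [-9, 4, 17]
step 4 (PUSH 49): [-9, 4, 17, 49]
step 5 (SUB): [-9, 4, -32]
step 6 (DROP): [-9, 4]
step 7 (DROP): [-9]
step 8 (PUSH -47): [-9, -47]
step 9 (DUP): [-9, -47, -47]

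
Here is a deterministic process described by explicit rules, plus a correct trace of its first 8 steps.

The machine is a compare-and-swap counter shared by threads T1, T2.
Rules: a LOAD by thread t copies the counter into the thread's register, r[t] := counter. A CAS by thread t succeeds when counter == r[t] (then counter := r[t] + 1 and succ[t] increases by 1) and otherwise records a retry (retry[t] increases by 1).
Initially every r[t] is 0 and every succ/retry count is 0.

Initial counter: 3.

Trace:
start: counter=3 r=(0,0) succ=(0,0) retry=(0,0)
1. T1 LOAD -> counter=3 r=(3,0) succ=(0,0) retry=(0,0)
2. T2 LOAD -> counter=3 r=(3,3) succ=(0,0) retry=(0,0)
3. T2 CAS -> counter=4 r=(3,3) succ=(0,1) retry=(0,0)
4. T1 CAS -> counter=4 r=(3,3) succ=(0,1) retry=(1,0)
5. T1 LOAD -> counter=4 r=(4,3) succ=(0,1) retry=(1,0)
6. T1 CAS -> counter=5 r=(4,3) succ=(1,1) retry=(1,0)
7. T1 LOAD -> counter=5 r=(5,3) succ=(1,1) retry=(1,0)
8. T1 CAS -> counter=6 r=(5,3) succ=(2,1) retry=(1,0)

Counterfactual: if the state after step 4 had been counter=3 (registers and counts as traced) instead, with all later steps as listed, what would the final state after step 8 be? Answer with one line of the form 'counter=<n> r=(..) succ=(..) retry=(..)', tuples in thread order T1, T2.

counter=5 r=(4,3) succ=(2,1) retry=(1,0)

state after step 4 := counter=3 r=(3,3) succ=(0,1) retry=(1,0)
5. T1 LOAD -> counter=3 r=(3,3) succ=(0,1) retry=(1,0)
6. T1 CAS -> counter=4 r=(3,3) succ=(1,1) retry=(1,0)
7. T1 LOAD -> counter=4 r=(4,3) succ=(1,1) retry=(1,0)
8. T1 CAS -> counter=5 r=(4,3) succ=(2,1) retry=(1,0)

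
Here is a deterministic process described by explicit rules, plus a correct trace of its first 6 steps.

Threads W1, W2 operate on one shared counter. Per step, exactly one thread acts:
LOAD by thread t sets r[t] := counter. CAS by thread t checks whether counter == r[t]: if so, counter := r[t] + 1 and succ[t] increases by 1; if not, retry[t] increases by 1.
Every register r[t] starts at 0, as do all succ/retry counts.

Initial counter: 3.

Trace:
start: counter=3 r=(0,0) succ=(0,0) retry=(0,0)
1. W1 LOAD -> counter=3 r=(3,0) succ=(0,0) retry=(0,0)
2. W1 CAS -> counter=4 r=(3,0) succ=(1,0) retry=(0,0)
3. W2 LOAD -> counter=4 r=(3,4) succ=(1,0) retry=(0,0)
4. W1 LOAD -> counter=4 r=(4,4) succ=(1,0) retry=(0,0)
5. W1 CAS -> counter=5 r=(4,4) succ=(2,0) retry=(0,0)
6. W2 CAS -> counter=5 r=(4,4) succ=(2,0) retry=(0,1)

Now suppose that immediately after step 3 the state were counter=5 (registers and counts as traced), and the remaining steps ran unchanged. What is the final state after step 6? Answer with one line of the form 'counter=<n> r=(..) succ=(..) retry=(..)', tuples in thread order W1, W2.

state after step 3 := counter=5 r=(3,4) succ=(1,0) retry=(0,0)
4. W1 LOAD -> counter=5 r=(5,4) succ=(1,0) retry=(0,0)
5. W1 CAS -> counter=6 r=(5,4) succ=(2,0) retry=(0,0)
6. W2 CAS -> counter=6 r=(5,4) succ=(2,0) retry=(0,1)

counter=6 r=(5,4) succ=(2,0) retry=(0,1)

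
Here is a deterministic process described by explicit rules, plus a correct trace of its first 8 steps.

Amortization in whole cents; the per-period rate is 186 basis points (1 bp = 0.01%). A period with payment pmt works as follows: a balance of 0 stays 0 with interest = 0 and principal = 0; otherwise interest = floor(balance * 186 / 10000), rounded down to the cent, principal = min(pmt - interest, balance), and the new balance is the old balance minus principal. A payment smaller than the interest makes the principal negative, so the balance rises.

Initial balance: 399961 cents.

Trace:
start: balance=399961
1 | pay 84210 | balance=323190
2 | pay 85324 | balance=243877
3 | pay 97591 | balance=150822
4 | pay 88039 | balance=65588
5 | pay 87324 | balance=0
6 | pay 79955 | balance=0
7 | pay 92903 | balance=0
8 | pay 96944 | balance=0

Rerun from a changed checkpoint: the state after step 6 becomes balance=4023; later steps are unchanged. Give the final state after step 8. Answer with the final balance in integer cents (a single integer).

0

state after step 6 := balance=4023
7 | pay 92903 | balance=0
8 | pay 96944 | balance=0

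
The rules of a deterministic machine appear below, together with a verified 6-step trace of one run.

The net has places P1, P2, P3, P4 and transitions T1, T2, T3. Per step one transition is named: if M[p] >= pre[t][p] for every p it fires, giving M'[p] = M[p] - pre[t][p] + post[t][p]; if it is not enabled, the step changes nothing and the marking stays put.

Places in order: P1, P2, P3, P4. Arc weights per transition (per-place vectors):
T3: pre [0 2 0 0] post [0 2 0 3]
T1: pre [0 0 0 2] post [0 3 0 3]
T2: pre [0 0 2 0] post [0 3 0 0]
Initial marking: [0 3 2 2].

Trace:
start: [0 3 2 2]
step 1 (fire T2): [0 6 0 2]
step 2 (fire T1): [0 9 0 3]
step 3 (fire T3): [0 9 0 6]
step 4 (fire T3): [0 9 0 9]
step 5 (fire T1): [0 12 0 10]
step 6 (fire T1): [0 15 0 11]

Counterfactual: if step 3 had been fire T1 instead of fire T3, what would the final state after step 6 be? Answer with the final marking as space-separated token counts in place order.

0 18 0 9

(re-executing from step 3 with the substitution; state before step 3: [0 9 0 3])
step 3 (fire T1): [0 12 0 4]
step 4 (fire T3): [0 12 0 7]
step 5 (fire T1): [0 15 0 8]
step 6 (fire T1): [0 18 0 9]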